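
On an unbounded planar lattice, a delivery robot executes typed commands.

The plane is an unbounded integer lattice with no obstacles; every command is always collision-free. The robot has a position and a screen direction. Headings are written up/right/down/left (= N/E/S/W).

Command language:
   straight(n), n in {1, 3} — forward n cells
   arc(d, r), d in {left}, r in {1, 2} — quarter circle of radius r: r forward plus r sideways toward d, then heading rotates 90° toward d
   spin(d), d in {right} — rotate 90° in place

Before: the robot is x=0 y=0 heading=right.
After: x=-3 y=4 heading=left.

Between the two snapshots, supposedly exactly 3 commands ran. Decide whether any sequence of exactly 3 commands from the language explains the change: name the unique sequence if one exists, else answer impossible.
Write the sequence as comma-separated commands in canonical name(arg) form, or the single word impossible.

arc(left, 2), arc(left, 2), straight(3)

key: cell and facing (now W) both changed — the 3 commands mix motion and turning
begin: x=0 y=0 heading=right
1. arc(left, 2) → x=2 y=2 heading=up
2. arc(left, 2) → x=0 y=4 heading=left
3. straight(3) → x=-3 y=4 heading=left
no other 3-command option fits: unique.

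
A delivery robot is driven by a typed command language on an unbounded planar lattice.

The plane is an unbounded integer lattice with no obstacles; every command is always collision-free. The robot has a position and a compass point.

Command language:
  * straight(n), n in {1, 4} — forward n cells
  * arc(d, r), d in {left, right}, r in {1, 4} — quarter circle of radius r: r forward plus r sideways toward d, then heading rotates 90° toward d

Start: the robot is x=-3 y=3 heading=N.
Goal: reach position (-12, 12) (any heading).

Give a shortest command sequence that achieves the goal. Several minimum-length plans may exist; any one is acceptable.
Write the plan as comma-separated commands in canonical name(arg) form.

initial: x=-3 y=3 heading=N
[1] after arc(left, 4): x=-7 y=7 heading=W
[2] after arc(right, 1): x=-8 y=8 heading=N
[3] after arc(left, 4): x=-12 y=12 heading=W
no 2-step plan works, so 3 is optimal.

arc(left, 4), arc(right, 1), arc(left, 4)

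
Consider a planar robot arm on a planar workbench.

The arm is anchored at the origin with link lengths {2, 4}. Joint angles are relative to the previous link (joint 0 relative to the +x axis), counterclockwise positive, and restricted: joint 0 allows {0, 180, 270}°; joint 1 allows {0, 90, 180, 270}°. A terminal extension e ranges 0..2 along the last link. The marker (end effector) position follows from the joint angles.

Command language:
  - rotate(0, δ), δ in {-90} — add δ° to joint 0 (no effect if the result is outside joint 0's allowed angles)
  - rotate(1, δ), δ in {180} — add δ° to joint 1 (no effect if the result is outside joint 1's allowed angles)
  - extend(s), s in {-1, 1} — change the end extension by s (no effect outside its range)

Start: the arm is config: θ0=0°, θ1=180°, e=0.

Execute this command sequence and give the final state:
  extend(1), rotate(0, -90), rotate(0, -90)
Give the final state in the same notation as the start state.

config: θ0=180°, θ1=180°, e=1

begin: config: θ0=0°, θ1=180°, e=0
1. extend(1) → config: θ0=0°, θ1=180°, e=1
2. rotate(0, -90) → config: θ0=270°, θ1=180°, e=1
3. rotate(0, -90) → config: θ0=180°, θ1=180°, e=1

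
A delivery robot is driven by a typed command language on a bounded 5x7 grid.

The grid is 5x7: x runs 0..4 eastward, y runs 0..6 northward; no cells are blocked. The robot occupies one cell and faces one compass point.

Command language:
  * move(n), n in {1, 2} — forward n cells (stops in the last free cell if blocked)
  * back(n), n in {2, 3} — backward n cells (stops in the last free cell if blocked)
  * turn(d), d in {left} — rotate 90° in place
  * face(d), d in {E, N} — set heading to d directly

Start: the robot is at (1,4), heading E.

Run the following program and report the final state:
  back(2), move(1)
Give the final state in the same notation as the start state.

t0: at (1,4), heading E
t=1 back(2) ⇒ at (0,4), heading E
t=2 move(1) ⇒ at (1,4), heading E

at (1,4), heading E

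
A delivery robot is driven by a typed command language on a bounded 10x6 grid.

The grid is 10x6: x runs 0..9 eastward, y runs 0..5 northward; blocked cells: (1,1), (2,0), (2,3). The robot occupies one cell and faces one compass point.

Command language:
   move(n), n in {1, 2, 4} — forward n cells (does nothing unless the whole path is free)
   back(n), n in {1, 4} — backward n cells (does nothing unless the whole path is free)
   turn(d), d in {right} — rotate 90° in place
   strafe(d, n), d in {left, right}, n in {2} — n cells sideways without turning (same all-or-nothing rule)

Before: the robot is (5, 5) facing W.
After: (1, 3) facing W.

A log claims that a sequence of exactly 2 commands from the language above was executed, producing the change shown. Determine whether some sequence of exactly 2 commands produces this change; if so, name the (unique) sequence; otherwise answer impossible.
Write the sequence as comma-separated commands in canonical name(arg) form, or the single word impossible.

move(4), strafe(left, 2)

key: running strafe(left, 2) before move(4) would end elsewhere — order is forced
from: (5, 5) facing W
t=1 move(4) ⇒ (1, 5) facing W
t=2 strafe(left, 2) ⇒ (1, 3) facing W
no other 2-command option fits: unique.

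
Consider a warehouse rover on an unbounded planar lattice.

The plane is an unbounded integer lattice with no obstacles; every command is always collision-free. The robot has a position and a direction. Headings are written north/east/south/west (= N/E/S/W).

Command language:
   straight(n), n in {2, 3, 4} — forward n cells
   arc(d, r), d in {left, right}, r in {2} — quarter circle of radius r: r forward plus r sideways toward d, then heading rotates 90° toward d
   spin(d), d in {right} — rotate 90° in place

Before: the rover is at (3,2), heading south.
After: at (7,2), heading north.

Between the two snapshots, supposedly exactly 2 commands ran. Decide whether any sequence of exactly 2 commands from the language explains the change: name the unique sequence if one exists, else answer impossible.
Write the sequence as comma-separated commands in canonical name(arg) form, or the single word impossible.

arc(left, 2), arc(left, 2)

key: position moved to (7,2) AND the heading swung to N — translation plus rotation needed
t0: at (3,2), heading south
1. arc(left, 2) → at (5,0), heading east
2. arc(left, 2) → at (7,2), heading north
no other 2-command option fits: unique.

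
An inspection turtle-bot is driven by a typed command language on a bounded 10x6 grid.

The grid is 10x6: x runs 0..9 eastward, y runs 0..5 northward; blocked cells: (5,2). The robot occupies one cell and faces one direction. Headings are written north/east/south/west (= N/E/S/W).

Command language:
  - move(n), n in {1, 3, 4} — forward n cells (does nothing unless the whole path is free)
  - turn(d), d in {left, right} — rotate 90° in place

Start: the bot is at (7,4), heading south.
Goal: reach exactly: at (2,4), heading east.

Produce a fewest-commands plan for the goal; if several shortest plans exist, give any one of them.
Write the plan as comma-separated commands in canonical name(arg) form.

turn(right), move(1), move(4), turn(right), turn(right)

begin: at (7,4), heading south
[1] after turn(right): at (7,4), heading west
[2] after move(1): at (6,4), heading west
[3] after move(4): at (2,4), heading west
[4] after turn(right): at (2,4), heading north
[5] after turn(right): at (2,4), heading east
minimal: 5 command(s), checked below 5.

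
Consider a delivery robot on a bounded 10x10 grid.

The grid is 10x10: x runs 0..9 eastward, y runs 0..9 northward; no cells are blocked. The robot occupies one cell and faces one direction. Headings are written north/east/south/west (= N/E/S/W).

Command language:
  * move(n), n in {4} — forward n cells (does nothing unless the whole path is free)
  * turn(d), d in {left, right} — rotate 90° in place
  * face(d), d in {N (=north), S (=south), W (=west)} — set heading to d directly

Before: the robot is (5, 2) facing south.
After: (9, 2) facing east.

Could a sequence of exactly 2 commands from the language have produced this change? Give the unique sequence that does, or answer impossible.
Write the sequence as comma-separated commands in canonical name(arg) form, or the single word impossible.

key: order matters: swapping turn(left) and move(4) lands elsewhere
begin: (5, 2) facing south
step 1 (turn(left)): (5, 2) facing east
step 2 (move(4)): (9, 2) facing east
no other 2-command option fits: unique.

turn(left), move(4)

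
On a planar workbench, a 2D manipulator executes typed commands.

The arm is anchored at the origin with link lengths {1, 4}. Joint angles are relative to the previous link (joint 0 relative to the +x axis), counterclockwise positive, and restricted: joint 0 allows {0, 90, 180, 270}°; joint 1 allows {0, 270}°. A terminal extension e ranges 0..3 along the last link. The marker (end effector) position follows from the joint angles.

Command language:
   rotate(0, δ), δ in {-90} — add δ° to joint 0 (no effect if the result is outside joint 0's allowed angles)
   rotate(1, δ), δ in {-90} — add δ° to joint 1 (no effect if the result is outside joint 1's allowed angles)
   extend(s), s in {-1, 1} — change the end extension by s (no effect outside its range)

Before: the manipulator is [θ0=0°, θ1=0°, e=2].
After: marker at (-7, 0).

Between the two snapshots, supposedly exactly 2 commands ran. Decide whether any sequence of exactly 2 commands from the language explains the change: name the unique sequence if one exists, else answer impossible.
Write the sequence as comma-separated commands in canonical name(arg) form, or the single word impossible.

initial: [θ0=0°, θ1=0°, e=2]
1. rotate(0, -90) → [θ0=270°, θ1=0°, e=2]
2. rotate(0, -90) → [θ0=180°, θ1=0°, e=2]
all 16 alternatives checked — unique.

rotate(0, -90), rotate(0, -90)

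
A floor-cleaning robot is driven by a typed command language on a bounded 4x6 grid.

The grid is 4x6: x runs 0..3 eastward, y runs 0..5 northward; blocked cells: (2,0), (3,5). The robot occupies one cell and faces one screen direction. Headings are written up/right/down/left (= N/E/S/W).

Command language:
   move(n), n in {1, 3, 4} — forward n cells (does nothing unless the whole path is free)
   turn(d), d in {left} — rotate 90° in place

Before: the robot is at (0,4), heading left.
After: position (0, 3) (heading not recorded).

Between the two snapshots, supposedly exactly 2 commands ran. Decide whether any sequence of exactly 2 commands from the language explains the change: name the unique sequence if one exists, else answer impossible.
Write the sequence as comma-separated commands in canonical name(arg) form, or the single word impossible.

turn(left), move(1)

key: order matters: swapping turn(left) and move(1) lands elsewhere
initial: at (0,4), heading left
t=1 turn(left) ⇒ at (0,4), heading down
t=2 move(1) ⇒ at (0,3), heading down
all 16 alternatives checked — unique.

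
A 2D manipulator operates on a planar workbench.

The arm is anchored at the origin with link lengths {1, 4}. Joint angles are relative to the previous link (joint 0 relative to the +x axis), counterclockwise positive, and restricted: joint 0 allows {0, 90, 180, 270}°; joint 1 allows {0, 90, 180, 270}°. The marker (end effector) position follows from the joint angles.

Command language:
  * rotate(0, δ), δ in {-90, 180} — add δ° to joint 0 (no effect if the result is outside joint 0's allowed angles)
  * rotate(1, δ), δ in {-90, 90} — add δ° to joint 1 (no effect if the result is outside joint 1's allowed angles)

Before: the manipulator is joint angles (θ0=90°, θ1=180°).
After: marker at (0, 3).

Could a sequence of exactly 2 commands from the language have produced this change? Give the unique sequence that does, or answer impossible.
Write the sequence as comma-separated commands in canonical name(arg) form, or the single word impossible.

rotate(0, -90), rotate(0, -90)

t0: joint angles (θ0=90°, θ1=180°)
[1] after rotate(0, -90): joint angles (θ0=0°, θ1=180°)
[2] after rotate(0, -90): joint angles (θ0=270°, θ1=180°)
no rival 2-sequence matches.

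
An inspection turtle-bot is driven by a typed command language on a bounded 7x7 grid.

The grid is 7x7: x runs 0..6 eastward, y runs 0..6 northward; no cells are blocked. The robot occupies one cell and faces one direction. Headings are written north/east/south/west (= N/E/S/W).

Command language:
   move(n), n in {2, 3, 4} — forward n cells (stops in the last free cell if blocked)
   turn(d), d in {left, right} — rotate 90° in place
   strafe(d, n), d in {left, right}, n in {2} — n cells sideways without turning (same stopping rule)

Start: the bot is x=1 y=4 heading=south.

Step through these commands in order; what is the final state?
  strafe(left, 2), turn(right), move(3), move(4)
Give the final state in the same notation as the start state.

x=0 y=4 heading=west

begin: x=1 y=4 heading=south
t=1 strafe(left, 2) ⇒ x=3 y=4 heading=south
t=2 turn(right) ⇒ x=3 y=4 heading=west
t=3 move(3) ⇒ x=0 y=4 heading=west
t=4 move(4) ⇒ x=0 y=4 heading=west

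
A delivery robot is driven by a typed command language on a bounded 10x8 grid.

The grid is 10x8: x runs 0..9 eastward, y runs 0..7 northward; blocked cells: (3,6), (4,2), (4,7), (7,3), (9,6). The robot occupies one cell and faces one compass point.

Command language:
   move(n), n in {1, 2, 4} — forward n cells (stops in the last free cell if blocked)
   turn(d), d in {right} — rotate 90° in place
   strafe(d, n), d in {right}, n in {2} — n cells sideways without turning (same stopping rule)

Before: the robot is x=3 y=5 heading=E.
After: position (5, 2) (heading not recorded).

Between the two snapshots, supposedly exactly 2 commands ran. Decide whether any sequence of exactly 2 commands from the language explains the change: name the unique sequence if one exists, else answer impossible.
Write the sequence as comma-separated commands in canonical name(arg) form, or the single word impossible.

every 2-command combo misses the target.

impossible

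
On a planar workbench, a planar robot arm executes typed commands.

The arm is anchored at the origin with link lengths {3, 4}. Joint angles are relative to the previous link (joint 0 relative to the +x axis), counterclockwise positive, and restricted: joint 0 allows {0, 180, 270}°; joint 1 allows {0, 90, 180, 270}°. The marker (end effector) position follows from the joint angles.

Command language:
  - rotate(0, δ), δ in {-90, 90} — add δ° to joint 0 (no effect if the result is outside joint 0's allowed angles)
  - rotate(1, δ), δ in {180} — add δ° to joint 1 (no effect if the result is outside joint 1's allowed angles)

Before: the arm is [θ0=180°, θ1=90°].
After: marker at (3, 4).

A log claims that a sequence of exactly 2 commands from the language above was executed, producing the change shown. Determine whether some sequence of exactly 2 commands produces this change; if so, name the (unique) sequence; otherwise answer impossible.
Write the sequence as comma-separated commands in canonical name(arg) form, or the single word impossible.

rotate(0, 90), rotate(0, 90)

begin: [θ0=180°, θ1=90°]
t=1 rotate(0, 90) ⇒ [θ0=270°, θ1=90°]
t=2 rotate(0, 90) ⇒ [θ0=0°, θ1=90°]
all 9 alternatives checked — unique.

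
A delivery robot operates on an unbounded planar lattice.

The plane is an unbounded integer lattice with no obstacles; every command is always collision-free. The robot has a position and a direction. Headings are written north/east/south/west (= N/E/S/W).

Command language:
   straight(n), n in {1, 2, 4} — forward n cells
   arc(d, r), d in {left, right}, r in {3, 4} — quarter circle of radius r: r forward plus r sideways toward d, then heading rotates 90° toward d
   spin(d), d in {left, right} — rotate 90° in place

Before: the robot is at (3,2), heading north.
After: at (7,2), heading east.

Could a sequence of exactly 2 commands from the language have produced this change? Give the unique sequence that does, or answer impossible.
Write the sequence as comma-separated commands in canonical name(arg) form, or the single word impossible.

spin(right), straight(4)

key: position moved to (7,2) AND the heading swung to E — translation plus rotation needed
t0: at (3,2), heading north
t=1 spin(right) ⇒ at (3,2), heading east
t=2 straight(4) ⇒ at (7,2), heading east
no other 2-command option fits: unique.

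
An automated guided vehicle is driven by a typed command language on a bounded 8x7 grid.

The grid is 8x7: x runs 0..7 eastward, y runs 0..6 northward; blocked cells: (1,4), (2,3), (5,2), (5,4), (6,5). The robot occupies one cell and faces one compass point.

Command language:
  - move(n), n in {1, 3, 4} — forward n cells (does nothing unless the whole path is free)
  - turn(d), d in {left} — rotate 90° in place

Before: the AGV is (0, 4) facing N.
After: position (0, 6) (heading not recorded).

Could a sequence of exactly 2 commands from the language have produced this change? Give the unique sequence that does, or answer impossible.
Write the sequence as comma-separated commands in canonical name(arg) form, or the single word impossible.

move(1), move(1)

start: (0, 4) facing N
step 1 (move(1)): (0, 5) facing N
step 2 (move(1)): (0, 6) facing N
no other 2-command option fits: unique.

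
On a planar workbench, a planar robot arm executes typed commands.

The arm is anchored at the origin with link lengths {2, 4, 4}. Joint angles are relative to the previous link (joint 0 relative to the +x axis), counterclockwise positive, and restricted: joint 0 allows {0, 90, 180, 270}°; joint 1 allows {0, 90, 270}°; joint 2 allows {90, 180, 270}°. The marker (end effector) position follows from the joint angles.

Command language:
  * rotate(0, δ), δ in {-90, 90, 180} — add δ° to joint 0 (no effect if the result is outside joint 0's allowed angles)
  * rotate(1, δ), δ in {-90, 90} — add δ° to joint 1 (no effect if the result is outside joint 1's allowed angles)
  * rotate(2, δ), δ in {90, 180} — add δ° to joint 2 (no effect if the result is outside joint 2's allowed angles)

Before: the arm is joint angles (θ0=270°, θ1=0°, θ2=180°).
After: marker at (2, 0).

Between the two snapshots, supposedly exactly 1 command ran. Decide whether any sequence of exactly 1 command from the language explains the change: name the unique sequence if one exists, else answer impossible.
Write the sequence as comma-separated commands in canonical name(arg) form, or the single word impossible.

rotate(0, 90)

t0: joint angles (θ0=270°, θ1=0°, θ2=180°)
t=1 rotate(0, 90) ⇒ joint angles (θ0=0°, θ1=0°, θ2=180°)
no other 1-command option fits: unique.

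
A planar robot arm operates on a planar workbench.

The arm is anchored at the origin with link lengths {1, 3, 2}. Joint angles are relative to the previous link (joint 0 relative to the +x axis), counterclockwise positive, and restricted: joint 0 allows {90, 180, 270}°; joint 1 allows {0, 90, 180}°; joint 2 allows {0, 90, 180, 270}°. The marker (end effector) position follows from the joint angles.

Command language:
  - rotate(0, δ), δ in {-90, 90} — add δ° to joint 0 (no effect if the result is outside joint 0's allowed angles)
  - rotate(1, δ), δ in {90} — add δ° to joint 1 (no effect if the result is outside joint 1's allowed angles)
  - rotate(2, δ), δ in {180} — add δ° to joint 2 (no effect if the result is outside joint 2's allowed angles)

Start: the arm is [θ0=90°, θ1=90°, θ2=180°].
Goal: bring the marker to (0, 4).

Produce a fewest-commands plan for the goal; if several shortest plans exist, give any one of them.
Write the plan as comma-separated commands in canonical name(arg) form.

t0: [θ0=90°, θ1=90°, θ2=180°]
[1] after rotate(0, 90): [θ0=180°, θ1=90°, θ2=180°]
[2] after rotate(0, 90): [θ0=270°, θ1=90°, θ2=180°]
[3] after rotate(2, 180): [θ0=270°, θ1=90°, θ2=0°]
[4] after rotate(1, 90): [θ0=270°, θ1=180°, θ2=0°]
shorter routes all fall short; 4 is best.

rotate(0, 90), rotate(0, 90), rotate(2, 180), rotate(1, 90)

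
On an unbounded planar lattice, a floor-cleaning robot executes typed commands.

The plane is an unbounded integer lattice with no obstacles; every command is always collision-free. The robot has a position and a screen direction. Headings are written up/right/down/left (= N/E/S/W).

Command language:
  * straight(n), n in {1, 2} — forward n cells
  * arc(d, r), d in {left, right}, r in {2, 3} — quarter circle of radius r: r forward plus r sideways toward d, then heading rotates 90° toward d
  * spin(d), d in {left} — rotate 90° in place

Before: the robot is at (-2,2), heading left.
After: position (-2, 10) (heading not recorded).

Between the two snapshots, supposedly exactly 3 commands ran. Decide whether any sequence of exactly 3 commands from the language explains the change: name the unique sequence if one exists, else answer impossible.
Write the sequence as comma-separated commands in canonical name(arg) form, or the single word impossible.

arc(right, 3), straight(2), arc(right, 3)

start: at (-2,2), heading left
1. arc(right, 3) → at (-5,5), heading up
2. straight(2) → at (-5,7), heading up
3. arc(right, 3) → at (-2,10), heading right
no other 3-command option fits: unique.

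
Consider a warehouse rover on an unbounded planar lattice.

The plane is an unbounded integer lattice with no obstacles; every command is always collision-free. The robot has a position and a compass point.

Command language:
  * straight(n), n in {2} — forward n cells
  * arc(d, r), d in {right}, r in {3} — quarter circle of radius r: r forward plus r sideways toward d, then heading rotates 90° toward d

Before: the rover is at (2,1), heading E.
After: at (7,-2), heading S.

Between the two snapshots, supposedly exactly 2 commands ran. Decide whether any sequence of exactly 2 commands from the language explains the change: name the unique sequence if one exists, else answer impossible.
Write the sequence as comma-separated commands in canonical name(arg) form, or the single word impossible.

key: position moved to (7,-2) AND the heading swung to S — translation plus rotation needed
initial: at (2,1), heading E
[1] after straight(2): at (4,1), heading E
[2] after arc(right, 3): at (7,-2), heading S
no other 2-command option fits: unique.

straight(2), arc(right, 3)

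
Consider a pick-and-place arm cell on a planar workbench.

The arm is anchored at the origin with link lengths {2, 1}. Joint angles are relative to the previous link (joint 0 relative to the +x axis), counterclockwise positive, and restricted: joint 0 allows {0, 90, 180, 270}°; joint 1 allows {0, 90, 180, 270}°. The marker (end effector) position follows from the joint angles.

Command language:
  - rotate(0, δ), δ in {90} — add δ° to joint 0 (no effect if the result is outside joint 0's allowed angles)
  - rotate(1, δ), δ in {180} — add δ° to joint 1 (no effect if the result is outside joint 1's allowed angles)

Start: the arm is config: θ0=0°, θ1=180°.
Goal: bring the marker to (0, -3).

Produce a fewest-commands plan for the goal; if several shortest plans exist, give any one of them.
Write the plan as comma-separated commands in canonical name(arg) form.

rotate(1, 180), rotate(0, 90), rotate(0, 90), rotate(0, 90)

start: config: θ0=0°, θ1=180°
[1] after rotate(1, 180): config: θ0=0°, θ1=0°
[2] after rotate(0, 90): config: θ0=90°, θ1=0°
[3] after rotate(0, 90): config: θ0=180°, θ1=0°
[4] after rotate(0, 90): config: θ0=270°, θ1=0°
shorter routes all fall short; 4 is best.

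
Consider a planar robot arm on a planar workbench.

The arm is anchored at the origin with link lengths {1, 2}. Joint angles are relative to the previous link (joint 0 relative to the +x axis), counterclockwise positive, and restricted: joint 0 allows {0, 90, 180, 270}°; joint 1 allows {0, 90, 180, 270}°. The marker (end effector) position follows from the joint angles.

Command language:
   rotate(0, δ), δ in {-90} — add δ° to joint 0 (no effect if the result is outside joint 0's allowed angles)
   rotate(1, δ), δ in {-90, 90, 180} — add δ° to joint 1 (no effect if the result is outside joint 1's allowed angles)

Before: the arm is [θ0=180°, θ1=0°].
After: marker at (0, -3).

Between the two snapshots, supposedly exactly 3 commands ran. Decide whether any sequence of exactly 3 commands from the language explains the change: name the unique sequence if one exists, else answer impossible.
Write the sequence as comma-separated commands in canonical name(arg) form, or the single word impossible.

start: [θ0=180°, θ1=0°]
[1] after rotate(0, -90): [θ0=90°, θ1=0°]
[2] after rotate(0, -90): [θ0=0°, θ1=0°]
[3] after rotate(0, -90): [θ0=270°, θ1=0°]
no rival 3-sequence matches.

rotate(0, -90), rotate(0, -90), rotate(0, -90)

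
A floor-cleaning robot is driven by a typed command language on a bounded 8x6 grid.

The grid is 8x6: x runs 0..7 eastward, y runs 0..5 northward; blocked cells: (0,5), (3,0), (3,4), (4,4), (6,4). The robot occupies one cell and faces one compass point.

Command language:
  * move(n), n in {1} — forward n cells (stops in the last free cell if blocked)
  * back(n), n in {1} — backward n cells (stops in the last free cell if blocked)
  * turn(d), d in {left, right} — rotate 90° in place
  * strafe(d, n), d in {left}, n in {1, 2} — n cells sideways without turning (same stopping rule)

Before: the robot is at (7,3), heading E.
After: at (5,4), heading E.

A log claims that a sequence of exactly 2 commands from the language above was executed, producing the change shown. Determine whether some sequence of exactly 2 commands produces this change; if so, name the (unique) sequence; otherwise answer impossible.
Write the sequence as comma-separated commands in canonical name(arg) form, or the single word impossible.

impossible

every 2-command combo misses the target.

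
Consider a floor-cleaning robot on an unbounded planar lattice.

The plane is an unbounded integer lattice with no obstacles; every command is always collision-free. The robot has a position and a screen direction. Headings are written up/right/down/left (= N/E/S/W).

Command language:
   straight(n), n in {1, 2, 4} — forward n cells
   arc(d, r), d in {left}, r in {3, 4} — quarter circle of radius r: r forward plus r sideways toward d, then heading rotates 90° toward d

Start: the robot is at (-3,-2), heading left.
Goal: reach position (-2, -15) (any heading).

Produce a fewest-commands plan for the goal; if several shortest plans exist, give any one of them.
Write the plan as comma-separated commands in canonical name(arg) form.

from: at (-3,-2), heading left
[1] after arc(left, 3): at (-6,-5), heading down
[2] after straight(2): at (-6,-7), heading down
[3] after straight(4): at (-6,-11), heading down
[4] after arc(left, 4): at (-2,-15), heading right
shorter routes all fall short; 4 is best.

arc(left, 3), straight(2), straight(4), arc(left, 4)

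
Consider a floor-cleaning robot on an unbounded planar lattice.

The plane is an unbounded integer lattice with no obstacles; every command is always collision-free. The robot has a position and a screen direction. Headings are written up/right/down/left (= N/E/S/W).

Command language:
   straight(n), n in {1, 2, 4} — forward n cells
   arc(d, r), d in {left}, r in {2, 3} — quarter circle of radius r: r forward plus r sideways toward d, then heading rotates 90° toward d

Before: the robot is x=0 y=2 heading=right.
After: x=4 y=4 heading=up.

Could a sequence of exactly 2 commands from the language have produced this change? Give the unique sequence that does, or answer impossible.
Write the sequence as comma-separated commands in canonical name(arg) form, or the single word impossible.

straight(2), arc(left, 2)

key: running arc(left, 2) before straight(2) would end elsewhere — order is forced
begin: x=0 y=2 heading=right
[1] after straight(2): x=2 y=2 heading=right
[2] after arc(left, 2): x=4 y=4 heading=up
uniquely the one of 25 2-step routes that fits.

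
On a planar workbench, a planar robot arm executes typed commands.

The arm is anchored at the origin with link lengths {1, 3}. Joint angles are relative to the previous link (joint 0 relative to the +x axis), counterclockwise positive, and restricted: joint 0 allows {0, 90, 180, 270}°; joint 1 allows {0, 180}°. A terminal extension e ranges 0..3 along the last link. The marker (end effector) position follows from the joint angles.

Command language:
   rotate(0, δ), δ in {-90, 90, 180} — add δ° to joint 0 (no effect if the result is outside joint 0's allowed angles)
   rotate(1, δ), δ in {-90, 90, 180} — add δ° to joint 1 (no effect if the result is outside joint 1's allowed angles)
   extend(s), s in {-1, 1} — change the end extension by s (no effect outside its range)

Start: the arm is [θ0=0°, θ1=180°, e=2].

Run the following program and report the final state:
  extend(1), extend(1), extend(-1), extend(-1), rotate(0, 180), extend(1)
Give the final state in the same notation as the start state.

[θ0=180°, θ1=180°, e=2]

begin: [θ0=0°, θ1=180°, e=2]
t=1 extend(1) ⇒ [θ0=0°, θ1=180°, e=3]
t=2 extend(1) ⇒ [θ0=0°, θ1=180°, e=3]
t=3 extend(-1) ⇒ [θ0=0°, θ1=180°, e=2]
t=4 extend(-1) ⇒ [θ0=0°, θ1=180°, e=1]
t=5 rotate(0, 180) ⇒ [θ0=180°, θ1=180°, e=1]
t=6 extend(1) ⇒ [θ0=180°, θ1=180°, e=2]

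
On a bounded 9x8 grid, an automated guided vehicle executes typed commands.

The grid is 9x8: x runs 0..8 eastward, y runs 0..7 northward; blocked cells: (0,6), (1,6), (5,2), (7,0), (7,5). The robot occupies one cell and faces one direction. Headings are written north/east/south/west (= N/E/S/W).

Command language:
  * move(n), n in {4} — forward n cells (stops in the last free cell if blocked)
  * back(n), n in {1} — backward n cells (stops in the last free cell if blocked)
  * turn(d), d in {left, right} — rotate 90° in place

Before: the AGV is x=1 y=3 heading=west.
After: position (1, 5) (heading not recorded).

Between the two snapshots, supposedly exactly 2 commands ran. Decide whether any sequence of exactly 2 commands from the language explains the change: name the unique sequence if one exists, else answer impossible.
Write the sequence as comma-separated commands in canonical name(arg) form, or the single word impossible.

key: order matters: swapping turn(right) and move(4) lands elsewhere
start: x=1 y=3 heading=west
t=1 turn(right) ⇒ x=1 y=3 heading=north
t=2 move(4) ⇒ x=1 y=5 heading=north
uniquely the one of 16 2-step routes that fits.

turn(right), move(4)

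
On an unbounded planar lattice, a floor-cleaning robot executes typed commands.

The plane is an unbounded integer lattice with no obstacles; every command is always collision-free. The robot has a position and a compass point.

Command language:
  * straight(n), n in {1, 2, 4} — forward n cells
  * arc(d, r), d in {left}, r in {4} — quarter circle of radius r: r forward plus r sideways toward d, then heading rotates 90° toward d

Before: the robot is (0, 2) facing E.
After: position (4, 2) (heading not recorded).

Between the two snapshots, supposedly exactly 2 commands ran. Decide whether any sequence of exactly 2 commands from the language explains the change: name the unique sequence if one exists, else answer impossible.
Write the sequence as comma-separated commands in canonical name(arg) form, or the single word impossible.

begin: (0, 2) facing E
[1] after straight(2): (2, 2) facing E
[2] after straight(2): (4, 2) facing E
no rival 2-sequence matches.

straight(2), straight(2)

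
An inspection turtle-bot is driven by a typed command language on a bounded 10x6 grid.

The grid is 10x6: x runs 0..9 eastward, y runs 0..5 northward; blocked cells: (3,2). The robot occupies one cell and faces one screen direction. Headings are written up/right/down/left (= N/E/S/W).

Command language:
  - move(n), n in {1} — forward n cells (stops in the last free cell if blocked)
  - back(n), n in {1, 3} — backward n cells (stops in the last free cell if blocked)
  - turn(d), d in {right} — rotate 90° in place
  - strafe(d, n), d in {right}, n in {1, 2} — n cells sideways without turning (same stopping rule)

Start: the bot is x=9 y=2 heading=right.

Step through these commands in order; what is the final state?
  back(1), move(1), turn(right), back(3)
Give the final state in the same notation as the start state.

x=9 y=5 heading=down

begin: x=9 y=2 heading=right
t=1 back(1) ⇒ x=8 y=2 heading=right
t=2 move(1) ⇒ x=9 y=2 heading=right
t=3 turn(right) ⇒ x=9 y=2 heading=down
t=4 back(3) ⇒ x=9 y=5 heading=down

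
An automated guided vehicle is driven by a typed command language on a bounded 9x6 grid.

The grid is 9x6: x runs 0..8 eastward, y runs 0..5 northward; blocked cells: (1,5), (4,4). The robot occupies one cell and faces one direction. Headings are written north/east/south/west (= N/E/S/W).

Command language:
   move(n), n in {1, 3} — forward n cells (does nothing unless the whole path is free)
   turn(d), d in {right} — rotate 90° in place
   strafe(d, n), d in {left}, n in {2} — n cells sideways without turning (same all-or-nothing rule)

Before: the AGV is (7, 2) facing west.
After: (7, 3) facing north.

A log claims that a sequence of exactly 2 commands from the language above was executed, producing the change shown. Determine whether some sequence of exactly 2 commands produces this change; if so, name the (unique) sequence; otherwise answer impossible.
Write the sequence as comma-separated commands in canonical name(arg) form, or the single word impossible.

key: order matters: swapping turn(right) and move(1) lands elsewhere
start: (7, 2) facing west
step 1 (turn(right)): (7, 2) facing north
step 2 (move(1)): (7, 3) facing north
no rival 2-sequence matches.

turn(right), move(1)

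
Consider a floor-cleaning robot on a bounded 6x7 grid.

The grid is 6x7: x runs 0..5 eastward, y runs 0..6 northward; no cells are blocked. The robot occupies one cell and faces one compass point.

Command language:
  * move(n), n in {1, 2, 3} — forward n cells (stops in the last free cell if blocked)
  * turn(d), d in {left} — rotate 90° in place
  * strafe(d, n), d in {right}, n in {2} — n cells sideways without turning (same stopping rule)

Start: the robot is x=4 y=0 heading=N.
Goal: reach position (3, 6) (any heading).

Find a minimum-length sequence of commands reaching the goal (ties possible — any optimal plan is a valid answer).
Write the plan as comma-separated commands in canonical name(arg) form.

move(3), move(3), turn(left), move(1)

start: x=4 y=0 heading=N
t=1 move(3) ⇒ x=4 y=3 heading=N
t=2 move(3) ⇒ x=4 y=6 heading=N
t=3 turn(left) ⇒ x=4 y=6 heading=W
t=4 move(1) ⇒ x=3 y=6 heading=W
no 3-step plan works, so 4 is optimal.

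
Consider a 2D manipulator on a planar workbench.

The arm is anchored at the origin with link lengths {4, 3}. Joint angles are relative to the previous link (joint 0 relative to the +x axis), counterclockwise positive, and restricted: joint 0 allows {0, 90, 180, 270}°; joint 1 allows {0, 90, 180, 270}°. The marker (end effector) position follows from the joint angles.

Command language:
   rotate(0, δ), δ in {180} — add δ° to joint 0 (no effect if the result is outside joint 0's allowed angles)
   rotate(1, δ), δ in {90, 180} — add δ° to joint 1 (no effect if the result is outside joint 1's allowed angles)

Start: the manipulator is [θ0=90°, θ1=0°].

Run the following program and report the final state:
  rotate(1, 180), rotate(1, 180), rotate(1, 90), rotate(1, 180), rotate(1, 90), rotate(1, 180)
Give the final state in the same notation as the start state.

[θ0=90°, θ1=180°]

begin: [θ0=90°, θ1=0°]
t=1 rotate(1, 180) ⇒ [θ0=90°, θ1=180°]
t=2 rotate(1, 180) ⇒ [θ0=90°, θ1=0°]
t=3 rotate(1, 90) ⇒ [θ0=90°, θ1=90°]
t=4 rotate(1, 180) ⇒ [θ0=90°, θ1=270°]
t=5 rotate(1, 90) ⇒ [θ0=90°, θ1=0°]
t=6 rotate(1, 180) ⇒ [θ0=90°, θ1=180°]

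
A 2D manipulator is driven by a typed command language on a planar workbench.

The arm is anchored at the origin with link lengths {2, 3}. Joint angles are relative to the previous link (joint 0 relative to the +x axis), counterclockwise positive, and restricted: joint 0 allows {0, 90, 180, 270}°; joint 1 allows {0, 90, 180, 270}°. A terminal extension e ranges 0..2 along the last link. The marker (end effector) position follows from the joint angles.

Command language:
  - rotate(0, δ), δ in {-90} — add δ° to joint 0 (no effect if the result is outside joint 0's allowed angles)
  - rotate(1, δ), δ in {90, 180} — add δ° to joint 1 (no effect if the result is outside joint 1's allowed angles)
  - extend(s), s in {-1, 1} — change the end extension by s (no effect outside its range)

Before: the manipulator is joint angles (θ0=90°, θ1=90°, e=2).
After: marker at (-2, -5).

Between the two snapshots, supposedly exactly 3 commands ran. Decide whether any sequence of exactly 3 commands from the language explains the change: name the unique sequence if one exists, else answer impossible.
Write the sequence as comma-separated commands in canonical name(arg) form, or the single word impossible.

from: joint angles (θ0=90°, θ1=90°, e=2)
[1] after rotate(0, -90): joint angles (θ0=0°, θ1=90°, e=2)
[2] after rotate(0, -90): joint angles (θ0=270°, θ1=90°, e=2)
[3] after rotate(0, -90): joint angles (θ0=180°, θ1=90°, e=2)
no other 3-command option fits: unique.

rotate(0, -90), rotate(0, -90), rotate(0, -90)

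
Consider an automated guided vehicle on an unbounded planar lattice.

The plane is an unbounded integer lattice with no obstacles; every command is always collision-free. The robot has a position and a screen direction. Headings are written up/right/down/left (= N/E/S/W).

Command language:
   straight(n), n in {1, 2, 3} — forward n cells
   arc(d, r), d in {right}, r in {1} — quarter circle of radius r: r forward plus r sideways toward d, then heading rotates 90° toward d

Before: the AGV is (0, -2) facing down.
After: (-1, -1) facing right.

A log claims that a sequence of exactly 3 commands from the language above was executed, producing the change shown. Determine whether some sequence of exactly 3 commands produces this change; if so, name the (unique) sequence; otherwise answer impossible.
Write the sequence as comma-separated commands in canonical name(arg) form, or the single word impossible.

key: position moved to (-1,-1) AND the heading swung to E — translation plus rotation needed
begin: (0, -2) facing down
[1] after arc(right, 1): (-1, -3) facing left
[2] after arc(right, 1): (-2, -2) facing up
[3] after arc(right, 1): (-1, -1) facing right
uniquely the one of 64 3-step routes that fits.

arc(right, 1), arc(right, 1), arc(right, 1)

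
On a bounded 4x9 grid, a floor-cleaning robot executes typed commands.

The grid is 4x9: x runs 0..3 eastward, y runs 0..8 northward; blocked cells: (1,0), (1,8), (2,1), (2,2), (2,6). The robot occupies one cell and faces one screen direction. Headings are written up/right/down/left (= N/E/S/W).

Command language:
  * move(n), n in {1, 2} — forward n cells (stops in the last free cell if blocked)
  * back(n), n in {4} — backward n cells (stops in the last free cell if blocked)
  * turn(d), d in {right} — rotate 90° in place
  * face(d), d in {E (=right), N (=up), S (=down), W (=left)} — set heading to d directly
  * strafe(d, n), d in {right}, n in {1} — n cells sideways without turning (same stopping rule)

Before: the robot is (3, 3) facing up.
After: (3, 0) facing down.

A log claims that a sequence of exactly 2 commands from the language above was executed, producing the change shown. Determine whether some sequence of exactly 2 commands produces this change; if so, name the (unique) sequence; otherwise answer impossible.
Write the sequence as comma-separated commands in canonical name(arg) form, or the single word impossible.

back(4), face(S)

key: back(4) runs into the grid edge before its full distance
initial: (3, 3) facing up
1. back(4) → (3, 0) facing up
2. face(S) → (3, 0) facing down
all 81 alternatives checked — unique.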